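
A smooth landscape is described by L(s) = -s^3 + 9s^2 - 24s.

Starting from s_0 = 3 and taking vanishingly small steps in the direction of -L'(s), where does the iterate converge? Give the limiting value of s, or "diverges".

2

L'(s) = -3(s - 4)(s - 2), so L'(3) = 3.
Gradient descent moves in the -L' direction, i.e. s is decreasing.
The nearest critical point in that direction is s = 2, where L'' = 6 > 0 (a local minimum). The iterate converges there.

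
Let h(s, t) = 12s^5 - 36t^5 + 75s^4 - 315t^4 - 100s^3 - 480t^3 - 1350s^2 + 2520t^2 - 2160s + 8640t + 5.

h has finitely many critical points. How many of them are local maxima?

h separates as a function of s plus a function of t, so ∇h=0 decouples.
∂h/∂s = 60(s - 3)(s + 1)(s + 3)(s + 4) = 0 at s ∈ {-4, -3, -1, 3}; ∂h/∂t = -180(t - 2)(t + 2)(t + 3)(t + 4) = 0 at t ∈ {-4, -3, -2, 2}.
The Hessian is diagonal: diag(h_ss, h_tt). Second derivatives: h_ss(-4)=-1260, h_ss(-3)=720, h_ss(-1)=-1440, h_ss(3)=10080; h_tt(-4)=2160, h_tt(-3)=-900, h_tt(-2)=1440, h_tt(2)=-21600.
Local maxima occur where both diagonal entries negative: (-4, -3), (-4, 2), (-1, -3), (-1, 2). Count: 4.

4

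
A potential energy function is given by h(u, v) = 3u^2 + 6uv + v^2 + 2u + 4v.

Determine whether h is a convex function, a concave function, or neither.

neither

h is quadratic, so its Hessian is the constant matrix H = [[6, 6], [6, 2]].
det(H) = -24, tr(H) = 8.
det(H) < 0, so H is indefinite: neither convex nor concave.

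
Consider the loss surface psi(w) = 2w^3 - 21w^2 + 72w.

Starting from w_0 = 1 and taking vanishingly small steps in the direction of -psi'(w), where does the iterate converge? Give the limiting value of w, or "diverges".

psi'(w) = 6(w - 4)(w - 3), so psi'(1) = 36.
Gradient descent moves in the -psi' direction, i.e. w is decreasing.
There is no critical point below w=1, and psi' keeps the same sign, so the iterate runs off to −∞.

diverges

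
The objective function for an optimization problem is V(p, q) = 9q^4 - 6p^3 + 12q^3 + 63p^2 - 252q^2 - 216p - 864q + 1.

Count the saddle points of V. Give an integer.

V separates as a function of p plus a function of q, so ∇V=0 decouples.
∂V/∂p = -18(p - 4)(p - 3) = 0 at p ∈ {3, 4}; ∂V/∂q = 36(q - 4)(q + 2)(q + 3) = 0 at q ∈ {-3, -2, 4}.
The Hessian is diagonal: diag(V_pp, V_qq). Second derivatives: V_pp(3)=18, V_pp(4)=-18; V_qq(-3)=252, V_qq(-2)=-216, V_qq(4)=1512.
Saddle points occur where the two diagonal entries have opposite signs: (3, -2), (4, -3), (4, 4). Count: 3.

3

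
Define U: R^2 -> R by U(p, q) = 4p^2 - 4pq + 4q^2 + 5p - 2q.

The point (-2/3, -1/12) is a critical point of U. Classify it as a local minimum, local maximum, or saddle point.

local minimum

The Hessian of U is constant: H = [[8, -4], [-4, 8]].
det(H) = 8·8 − (-4)² = 48.
det(H) > 0 and tr(H) = 16 > 0, so H is positive definite and the point is a local minimum.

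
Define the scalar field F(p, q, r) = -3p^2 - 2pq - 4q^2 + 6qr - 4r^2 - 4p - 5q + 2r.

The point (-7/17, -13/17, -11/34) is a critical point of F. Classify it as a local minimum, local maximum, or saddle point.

local maximum

The Hessian is constant: H = [[-6, -2, 0], [-2, -8, 6], [0, 6, -8]].
Leading principal minors: Δ₁ = -6, Δ₂ = 44, Δ₃ = -136.
The minors alternate sign starting negative (−, +, −), so H is negative definite: a local maximum.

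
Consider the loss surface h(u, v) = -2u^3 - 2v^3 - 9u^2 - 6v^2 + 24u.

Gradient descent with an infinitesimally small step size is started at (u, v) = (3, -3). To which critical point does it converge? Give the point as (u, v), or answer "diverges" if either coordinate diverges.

h is separable, so gradient descent decouples: u follows -∂h/∂u, v follows -∂h/∂v.
∂h/∂u = -6(u - 1)(u + 4); at u=3 this is -84, so u increases.
∂h/∂v = -6v(v + 2); at v=-3 this is -18, so v increases.
The u-coordinate has no critical point in that direction and runs off to infinity.

diverges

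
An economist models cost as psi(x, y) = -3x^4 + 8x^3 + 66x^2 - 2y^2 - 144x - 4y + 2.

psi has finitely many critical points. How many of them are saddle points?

psi separates as a function of x plus a function of y, so ∇psi=0 decouples.
∂psi/∂x = -12(x - 4)(x - 1)(x + 3) = 0 at x ∈ {-3, 1, 4}; ∂psi/∂y = -4(y + 1) = 0 at y ∈ {-1}.
The Hessian is diagonal: diag(psi_xx, psi_yy). Second derivatives: psi_xx(-3)=-336, psi_xx(1)=144, psi_xx(4)=-252; psi_yy(-1)=-4.
Saddle points occur where the two diagonal entries have opposite signs: (1, -1). Count: 1.

1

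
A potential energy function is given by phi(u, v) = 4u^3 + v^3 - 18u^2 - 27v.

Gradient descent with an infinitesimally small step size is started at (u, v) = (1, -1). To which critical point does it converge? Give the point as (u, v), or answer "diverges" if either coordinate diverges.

(3, 3)

phi is separable, so gradient descent decouples: u follows -∂phi/∂u, v follows -∂phi/∂v.
∂phi/∂u = 12u(u - 3); at u=1 this is -24, so u increases.
∂phi/∂v = 3(v - 3)(v + 3); at v=-1 this is -24, so v increases.
u converges to its nearest critical value 3 (a local min of the u-part); v converges to 3. The iterate converges to (3, 3).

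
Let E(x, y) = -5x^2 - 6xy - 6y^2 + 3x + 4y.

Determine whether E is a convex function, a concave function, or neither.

E is quadratic, so its Hessian is the constant matrix H = [[-10, -6], [-6, -12]].
det(H) = 84, tr(H) = -22.
det(H) > 0 and tr(H) < 0, so H is negative definite everywhere: concave.

concave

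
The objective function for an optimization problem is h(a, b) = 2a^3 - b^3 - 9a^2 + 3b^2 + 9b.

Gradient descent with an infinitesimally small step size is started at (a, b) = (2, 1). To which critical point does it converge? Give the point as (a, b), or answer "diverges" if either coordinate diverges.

h is separable, so gradient descent decouples: a follows -∂h/∂a, b follows -∂h/∂b.
∂h/∂a = 6a(a - 3); at a=2 this is -12, so a increases.
∂h/∂b = -3(b - 3)(b + 1); at b=1 this is 12, so b decreases.
a converges to its nearest critical value 3 (a local min of the a-part); b converges to -1. The iterate converges to (3, -1).

(3, -1)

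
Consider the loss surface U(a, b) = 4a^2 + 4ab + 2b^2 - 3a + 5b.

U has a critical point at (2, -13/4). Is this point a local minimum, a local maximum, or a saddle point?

The Hessian of U is constant: H = [[8, 4], [4, 4]].
det(H) = 8·4 − 4² = 16.
det(H) > 0 and tr(H) = 12 > 0, so H is positive definite and the point is a local minimum.

local minimum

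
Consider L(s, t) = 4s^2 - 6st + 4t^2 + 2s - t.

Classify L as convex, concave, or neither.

convex

L is quadratic, so its Hessian is the constant matrix H = [[8, -6], [-6, 8]].
det(H) = 28, tr(H) = 16.
det(H) > 0 and tr(H) > 0, so H is positive definite everywhere: convex.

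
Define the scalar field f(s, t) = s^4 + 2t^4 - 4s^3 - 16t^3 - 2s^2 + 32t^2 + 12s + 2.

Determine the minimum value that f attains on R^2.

f(s,t) separates as P(s) + Q(t) + 2, so its minimum is min P + min Q + 2.
P'(s) = 4(s - 3)(s - 1)(s + 1) vanishes at s ∈ {-1, 1, 3}; Q'(t) = 8t(t - 4)(t - 2) vanishes at t ∈ {0, 2, 4}.
Local minima of P (where P''>0): P(-1)=-9, P(3)=-9. Local minima of Q: Q(0)=0, Q(4)=0.
So the global minimum of f is P(-1) + Q(0) + 2 = -9 + 0 + 2 = -7, attained at (-1, 0).

-7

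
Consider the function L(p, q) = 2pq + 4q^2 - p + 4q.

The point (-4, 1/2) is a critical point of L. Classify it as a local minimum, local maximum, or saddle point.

saddle point

The Hessian of L is constant: H = [[0, 2], [2, 8]].
det(H) = 0·8 − 2² = -4.
Since det(H) < 0, H is indefinite and the critical point is a saddle point.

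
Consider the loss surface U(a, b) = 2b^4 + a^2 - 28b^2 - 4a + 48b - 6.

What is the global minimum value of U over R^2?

U(a,b) separates as P(a) + Q(b) − 6, so its minimum is min P + min Q − 6.
P'(a) = 2a - 4 vanishes at a ∈ {2}; Q'(b) = 8(b - 2)(b - 1)(b + 3) vanishes at b ∈ {-3, 1, 2}.
Local minima of P (where P''>0): P(2)=-4. Local minima of Q: Q(-3)=-234, Q(2)=16.
So the global minimum of U is P(2) + Q(-3) − 6 = -4 − 234 − 6 = -244, attained at (2, -3).

-244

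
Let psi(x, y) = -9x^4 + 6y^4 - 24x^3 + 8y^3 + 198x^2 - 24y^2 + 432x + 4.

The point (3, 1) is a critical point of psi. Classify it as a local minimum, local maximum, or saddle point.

The mixed partial ∂²psi/∂x∂y is 0, so the Hessian at any point is diag(psi_xx, psi_yy) = diag(36(-3x^2 - 4x + 11), 24(3y^2 + 2y - 2)).
At (3, 1): H = diag(-1008, 72).
The eigenvalues have opposite signs, so H is indefinite: a saddle point.

saddle point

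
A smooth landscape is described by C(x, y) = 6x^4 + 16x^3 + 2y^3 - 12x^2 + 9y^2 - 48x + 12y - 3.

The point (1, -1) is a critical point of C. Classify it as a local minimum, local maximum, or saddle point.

local minimum

The mixed partial ∂²C/∂x∂y is 0, so the Hessian at any point is diag(C_xx, C_yy) = diag(24(3x^2 + 4x - 1), 6(2y + 3)).
At (1, -1): H = diag(144, 6).
Both eigenvalues are positive, so H is positive definite: a local minimum.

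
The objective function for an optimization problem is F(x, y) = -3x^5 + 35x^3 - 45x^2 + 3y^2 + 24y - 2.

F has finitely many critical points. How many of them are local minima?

F separates as a function of x plus a function of y, so ∇F=0 decouples.
∂F/∂x = -15x(x - 2)(x - 1)(x + 3) = 0 at x ∈ {-3, 0, 1, 2}; ∂F/∂y = 6(y + 4) = 0 at y ∈ {-4}.
The Hessian is diagonal: diag(F_xx, F_yy). Second derivatives: F_xx(-3)=900, F_xx(0)=-90, F_xx(1)=60, F_xx(2)=-150; F_yy(-4)=6.
Local minima occur where both diagonal entries positive: (-3, -4), (1, -4). Count: 2.

2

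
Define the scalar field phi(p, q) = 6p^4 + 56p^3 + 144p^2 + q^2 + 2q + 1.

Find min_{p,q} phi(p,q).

0

phi(p,q) separates as A(p) + B(q) + 1, so its minimum is min A + min B + 1.
A'(p) = 24p(p + 3)(p + 4) vanishes at p ∈ {-4, -3, 0}; B'(q) = 2q + 2 vanishes at q ∈ {-1}.
Local minima of A (where A''>0): A(-4)=256, A(0)=0. Local minima of B: B(-1)=-1.
So the global minimum of phi is A(0) + B(-1) + 1 = 0 − 1 + 1 = 0, attained at (0, -1).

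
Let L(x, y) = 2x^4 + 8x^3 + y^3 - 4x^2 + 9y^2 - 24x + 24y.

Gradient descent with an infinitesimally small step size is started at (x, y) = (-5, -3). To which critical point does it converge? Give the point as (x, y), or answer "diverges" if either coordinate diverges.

(-3, -2)

L is separable, so gradient descent decouples: x follows -∂L/∂x, y follows -∂L/∂y.
∂L/∂x = 8(x - 1)(x + 1)(x + 3); at x=-5 this is -384, so x increases.
∂L/∂y = 3(y + 2)(y + 4); at y=-3 this is -3, so y increases.
x converges to its nearest critical value -3 (a local min of the x-part); y converges to -2. The iterate converges to (-3, -2).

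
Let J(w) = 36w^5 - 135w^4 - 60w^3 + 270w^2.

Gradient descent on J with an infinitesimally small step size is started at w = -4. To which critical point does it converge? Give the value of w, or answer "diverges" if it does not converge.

diverges

J'(w) = 180w(w - 3)(w - 1)(w + 1), so J'(-4) = 75600.
Gradient descent moves in the -J' direction, i.e. w is decreasing.
There is no critical point below w=-4, and J' keeps the same sign, so the iterate runs off to −∞.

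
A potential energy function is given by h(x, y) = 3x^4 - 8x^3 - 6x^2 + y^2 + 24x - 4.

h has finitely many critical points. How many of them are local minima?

h separates as a function of x plus a function of y, so ∇h=0 decouples.
∂h/∂x = 12(x - 2)(x - 1)(x + 1) = 0 at x ∈ {-1, 1, 2}; ∂h/∂y = 2y = 0 at y ∈ {0}.
The Hessian is diagonal: diag(h_xx, h_yy). Second derivatives: h_xx(-1)=72, h_xx(1)=-24, h_xx(2)=36; h_yy(0)=2.
Local minima occur where both diagonal entries positive: (-1, 0), (2, 0). Count: 2.

2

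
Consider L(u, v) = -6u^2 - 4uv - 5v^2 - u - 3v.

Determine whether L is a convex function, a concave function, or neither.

L is quadratic, so its Hessian is the constant matrix H = [[-12, -4], [-4, -10]].
det(H) = 104, tr(H) = -22.
det(H) > 0 and tr(H) < 0, so H is negative definite everywhere: concave.

concave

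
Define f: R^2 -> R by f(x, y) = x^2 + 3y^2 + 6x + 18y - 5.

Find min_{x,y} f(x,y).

-41

f(x,y) separates as P(x) + Q(y) − 5, so its minimum is min P + min Q − 5.
P'(x) = 2x + 6 vanishes at x ∈ {-3}; Q'(y) = 6y + 18 vanishes at y ∈ {-3}.
Local minima of P (where P''>0): P(-3)=-9. Local minima of Q: Q(-3)=-27.
So the global minimum of f is P(-3) + Q(-3) − 5 = -9 − 27 − 5 = -41, attained at (-3, -3).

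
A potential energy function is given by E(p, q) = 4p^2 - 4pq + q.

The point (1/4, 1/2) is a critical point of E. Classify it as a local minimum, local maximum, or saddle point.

saddle point

The Hessian of E is constant: H = [[8, -4], [-4, 0]].
det(H) = 8·0 − (-4)² = -16.
Since det(H) < 0, H is indefinite and the critical point is a saddle point.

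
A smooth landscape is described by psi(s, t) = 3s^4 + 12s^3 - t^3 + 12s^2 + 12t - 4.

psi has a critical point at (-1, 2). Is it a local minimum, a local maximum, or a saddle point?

The mixed partial ∂²psi/∂s∂t is 0, so the Hessian at any point is diag(psi_ss, psi_tt) = diag(12(3s^2 + 6s + 2), -6t).
At (-1, 2): H = diag(-12, -12).
Both eigenvalues are negative, so H is negative definite: a local maximum.

local maximum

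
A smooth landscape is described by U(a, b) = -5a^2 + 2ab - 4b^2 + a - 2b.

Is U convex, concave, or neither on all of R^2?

concave

U is quadratic, so its Hessian is the constant matrix H = [[-10, 2], [2, -8]].
det(H) = 76, tr(H) = -18.
det(H) > 0 and tr(H) < 0, so H is negative definite everywhere: concave.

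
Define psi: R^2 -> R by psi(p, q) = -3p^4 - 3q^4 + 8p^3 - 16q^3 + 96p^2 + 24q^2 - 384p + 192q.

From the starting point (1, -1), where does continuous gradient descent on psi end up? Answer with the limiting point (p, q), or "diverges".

psi is separable, so gradient descent decouples: p follows -∂psi/∂p, q follows -∂psi/∂q.
∂psi/∂p = -12(p - 4)(p - 2)(p + 4); at p=1 this is -180, so p increases.
∂psi/∂q = -12(q - 2)(q + 2)(q + 4); at q=-1 this is 108, so q decreases.
p converges to its nearest critical value 2 (a local min of the p-part); q converges to -2. The iterate converges to (2, -2).

(2, -2)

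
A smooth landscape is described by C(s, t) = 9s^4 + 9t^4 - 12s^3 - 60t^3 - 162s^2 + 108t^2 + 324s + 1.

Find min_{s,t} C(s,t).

-1376

C(s,t) separates as P(s) + Q(t) + 1, so its minimum is min P + min Q + 1.
P'(s) = 36(s - 3)(s - 1)(s + 3) vanishes at s ∈ {-3, 1, 3}; Q'(t) = 36t(t - 3)(t - 2) vanishes at t ∈ {0, 2, 3}.
Local minima of P (where P''>0): P(-3)=-1377, P(3)=-81. Local minima of Q: Q(0)=0, Q(3)=81.
So the global minimum of C is P(-3) + Q(0) + 1 = -1377 + 0 + 1 = -1376, attained at (-3, 0).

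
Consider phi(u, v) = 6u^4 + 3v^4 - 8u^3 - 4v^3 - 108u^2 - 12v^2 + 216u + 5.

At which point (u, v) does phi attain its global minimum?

(-3, 2)

phi(u,v) separates as P(u) + Q(v) + 5, so its minimum is min P + min Q + 5.
P'(u) = 24(u - 3)(u - 1)(u + 3) vanishes at u ∈ {-3, 1, 3}; Q'(v) = 12v(v - 2)(v + 1) vanishes at v ∈ {-1, 0, 2}.
Local minima of P (where P''>0): P(-3)=-918, P(3)=-54. Local minima of Q: Q(-1)=-5, Q(2)=-32.
So the global minimum of phi is P(-3) + Q(2) + 5 = -918 − 32 + 5 = -945, attained at (-3, 2).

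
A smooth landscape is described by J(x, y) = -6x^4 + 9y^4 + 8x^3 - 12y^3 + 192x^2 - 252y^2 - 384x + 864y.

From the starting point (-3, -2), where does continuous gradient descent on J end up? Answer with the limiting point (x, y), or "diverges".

J is separable, so gradient descent decouples: x follows -∂J/∂x, y follows -∂J/∂y.
∂J/∂x = -24(x - 4)(x - 1)(x + 4); at x=-3 this is -672, so x increases.
∂J/∂y = 36(y - 3)(y - 2)(y + 4); at y=-2 this is 1440, so y decreases.
x converges to its nearest critical value 1 (a local min of the x-part); y converges to -4. The iterate converges to (1, -4).

(1, -4)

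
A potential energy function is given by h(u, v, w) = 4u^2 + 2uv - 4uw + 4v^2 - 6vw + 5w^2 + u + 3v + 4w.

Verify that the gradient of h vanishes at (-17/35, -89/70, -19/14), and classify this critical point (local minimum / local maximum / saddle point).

local minimum

∇h = (8u + 2v - 4w + 1, 2u + 8v - 6w + 3, -4u - 6v + 10w + 4); substituting (-17/35, -89/70, -19/14) gives ∇h = (0, 0, 0), so (-17/35, -89/70, -19/14) is indeed a critical point.
The Hessian is constant: H = [[8, 2, -4], [2, 8, -6], [-4, -6, 10]].
Leading principal minors: Δ₁ = 8, Δ₂ = 60, Δ₃ = 280.
All leading minors are positive, so H is positive definite: a local minimum.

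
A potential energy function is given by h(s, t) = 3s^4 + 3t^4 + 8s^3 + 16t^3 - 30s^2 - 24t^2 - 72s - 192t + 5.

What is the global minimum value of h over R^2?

-451

h(s,t) separates as P(s) + Q(t) + 5, so its minimum is min P + min Q + 5.
P'(s) = 12(s - 2)(s + 1)(s + 3) vanishes at s ∈ {-3, -1, 2}; Q'(t) = 12(t - 2)(t + 2)(t + 4) vanishes at t ∈ {-4, -2, 2}.
Local minima of P (where P''>0): P(-3)=-27, P(2)=-152. Local minima of Q: Q(-4)=128, Q(2)=-304.
So the global minimum of h is P(2) + Q(2) + 5 = -152 − 304 + 5 = -451, attained at (2, 2).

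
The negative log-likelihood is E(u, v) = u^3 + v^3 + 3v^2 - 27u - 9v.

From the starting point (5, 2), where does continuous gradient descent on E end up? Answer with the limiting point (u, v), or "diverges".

(3, 1)

E is separable, so gradient descent decouples: u follows -∂E/∂u, v follows -∂E/∂v.
∂E/∂u = 3(u - 3)(u + 3); at u=5 this is 48, so u decreases.
∂E/∂v = 3(v - 1)(v + 3); at v=2 this is 15, so v decreases.
u converges to its nearest critical value 3 (a local min of the u-part); v converges to 1. The iterate converges to (3, 1).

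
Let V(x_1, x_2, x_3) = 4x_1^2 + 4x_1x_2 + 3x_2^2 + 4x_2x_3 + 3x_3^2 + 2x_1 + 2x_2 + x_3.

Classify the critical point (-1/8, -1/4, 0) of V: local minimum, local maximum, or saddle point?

local minimum

The Hessian is constant: H = [[8, 4, 0], [4, 6, 4], [0, 4, 6]].
Leading principal minors: Δ₁ = 8, Δ₂ = 32, Δ₃ = 64.
All leading minors are positive, so H is positive definite: a local minimum.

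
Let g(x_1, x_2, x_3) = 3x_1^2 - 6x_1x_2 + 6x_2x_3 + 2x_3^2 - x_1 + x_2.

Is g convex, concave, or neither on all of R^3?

g is quadratic, so its Hessian is the constant matrix H = [[6, -6, 0], [-6, 0, 6], [0, 6, 4]].
Leading principal minors: 6, -36, -360.
Neither pattern holds ⇒ H is indefinite ⇒ neither convex nor concave.

neither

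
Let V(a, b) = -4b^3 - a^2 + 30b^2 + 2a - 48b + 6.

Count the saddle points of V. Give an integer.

V separates as a function of a plus a function of b, so ∇V=0 decouples.
∂V/∂a = -2(a - 1) = 0 at a ∈ {1}; ∂V/∂b = -12(b - 4)(b - 1) = 0 at b ∈ {1, 4}.
The Hessian is diagonal: diag(V_aa, V_bb). Second derivatives: V_aa(1)=-2; V_bb(1)=36, V_bb(4)=-36.
Saddle points occur where the two diagonal entries have opposite signs: (1, 1). Count: 1.

1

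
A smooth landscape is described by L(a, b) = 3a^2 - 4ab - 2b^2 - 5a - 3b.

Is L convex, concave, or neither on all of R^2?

neither

L is quadratic, so its Hessian is the constant matrix H = [[6, -4], [-4, -4]].
det(H) = -40, tr(H) = 2.
det(H) < 0, so H is indefinite: neither convex nor concave.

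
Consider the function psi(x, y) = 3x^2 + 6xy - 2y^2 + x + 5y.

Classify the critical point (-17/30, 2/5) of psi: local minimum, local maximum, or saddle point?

saddle point

The Hessian of psi is constant: H = [[6, 6], [6, -4]].
det(H) = 6·(-4) − 6² = -60.
Since det(H) < 0, H is indefinite and the critical point is a saddle point.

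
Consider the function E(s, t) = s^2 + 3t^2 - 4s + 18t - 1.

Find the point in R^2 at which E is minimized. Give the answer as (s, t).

E(s,t) separates as P(s) + Q(t) − 1, so its minimum is min P + min Q − 1.
P'(s) = 2s - 4 vanishes at s ∈ {2}; Q'(t) = 6(t + 3) vanishes at t ∈ {-3}.
Local minima of P (where P''>0): P(2)=-4. Local minima of Q: Q(-3)=-27.
So the global minimum of E is P(2) + Q(-3) − 1 = -4 − 27 − 1 = -32, attained at (2, -3).

(2, -3)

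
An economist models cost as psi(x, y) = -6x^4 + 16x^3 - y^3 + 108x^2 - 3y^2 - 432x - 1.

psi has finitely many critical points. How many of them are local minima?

psi separates as a function of x plus a function of y, so ∇psi=0 decouples.
∂psi/∂x = -24(x - 3)(x - 2)(x + 3) = 0 at x ∈ {-3, 2, 3}; ∂psi/∂y = -3y(y + 2) = 0 at y ∈ {-2, 0}.
The Hessian is diagonal: diag(psi_xx, psi_yy). Second derivatives: psi_xx(-3)=-720, psi_xx(2)=120, psi_xx(3)=-144; psi_yy(-2)=6, psi_yy(0)=-6.
Local minima occur where both diagonal entries positive: (2, -2). Count: 1.

1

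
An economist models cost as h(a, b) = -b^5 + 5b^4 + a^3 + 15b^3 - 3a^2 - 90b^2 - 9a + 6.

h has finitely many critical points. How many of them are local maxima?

h separates as a function of a plus a function of b, so ∇h=0 decouples.
∂h/∂a = 3(a - 3)(a + 1) = 0 at a ∈ {-1, 3}; ∂h/∂b = -5b(b - 4)(b - 3)(b + 3) = 0 at b ∈ {-3, 0, 3, 4}.
The Hessian is diagonal: diag(h_aa, h_bb). Second derivatives: h_aa(-1)=-12, h_aa(3)=12; h_bb(-3)=630, h_bb(0)=-180, h_bb(3)=90, h_bb(4)=-140.
Local maxima occur where both diagonal entries negative: (-1, 0), (-1, 4). Count: 2.

2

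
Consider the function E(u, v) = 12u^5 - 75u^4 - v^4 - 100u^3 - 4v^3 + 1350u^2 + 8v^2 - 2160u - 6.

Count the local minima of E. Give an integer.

2

E separates as a function of u plus a function of v, so ∇E=0 decouples.
∂E/∂u = 60(u - 4)(u - 3)(u - 1)(u + 3) = 0 at u ∈ {-3, 1, 3, 4}; ∂E/∂v = -4v(v - 1)(v + 4) = 0 at v ∈ {-4, 0, 1}.
The Hessian is diagonal: diag(E_uu, E_vv). Second derivatives: E_uu(-3)=-10080, E_uu(1)=1440, E_uu(3)=-720, E_uu(4)=1260; E_vv(-4)=-80, E_vv(0)=16, E_vv(1)=-20.
Local minima occur where both diagonal entries positive: (1, 0), (4, 0). Count: 2.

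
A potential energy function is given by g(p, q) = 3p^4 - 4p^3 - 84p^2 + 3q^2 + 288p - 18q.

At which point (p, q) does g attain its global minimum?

g(p,q) separates as A(p) + B(q), so its minimum is min A + min B.
A'(p) = 12(p - 3)(p - 2)(p + 4) vanishes at p ∈ {-4, 2, 3}; B'(q) = 6q - 18 vanishes at q ∈ {3}.
Local minima of A (where A''>0): A(-4)=-1472, A(3)=243. Local minima of B: B(3)=-27.
So the global minimum of g is A(-4) + B(3) = -1472 − 27 = -1499, attained at (-4, 3).

(-4, 3)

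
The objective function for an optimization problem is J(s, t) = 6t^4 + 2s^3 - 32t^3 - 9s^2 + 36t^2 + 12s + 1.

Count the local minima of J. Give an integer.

2

J separates as a function of s plus a function of t, so ∇J=0 decouples.
∂J/∂s = 6(s - 2)(s - 1) = 0 at s ∈ {1, 2}; ∂J/∂t = 24t(t - 3)(t - 1) = 0 at t ∈ {0, 1, 3}.
The Hessian is diagonal: diag(J_ss, J_tt). Second derivatives: J_ss(1)=-6, J_ss(2)=6; J_tt(0)=72, J_tt(1)=-48, J_tt(3)=144.
Local minima occur where both diagonal entries positive: (2, 0), (2, 3). Count: 2.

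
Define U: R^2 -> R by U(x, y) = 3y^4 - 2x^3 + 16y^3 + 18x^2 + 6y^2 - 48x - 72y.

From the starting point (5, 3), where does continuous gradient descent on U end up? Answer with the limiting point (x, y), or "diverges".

diverges

U is separable, so gradient descent decouples: x follows -∂U/∂x, y follows -∂U/∂y.
∂U/∂x = -6(x - 4)(x - 2); at x=5 this is -18, so x increases.
∂U/∂y = 12(y - 1)(y + 2)(y + 3); at y=3 this is 720, so y decreases.
The x-coordinate has no critical point in that direction and runs off to infinity.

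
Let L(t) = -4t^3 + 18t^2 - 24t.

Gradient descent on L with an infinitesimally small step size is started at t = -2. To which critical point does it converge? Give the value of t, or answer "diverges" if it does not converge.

L'(t) = -12(t - 2)(t - 1), so L'(-2) = -144.
Gradient descent moves in the -L' direction, i.e. t is increasing.
The nearest critical point in that direction is t = 1, where L'' = 12 > 0 (a local minimum). The iterate converges there.

1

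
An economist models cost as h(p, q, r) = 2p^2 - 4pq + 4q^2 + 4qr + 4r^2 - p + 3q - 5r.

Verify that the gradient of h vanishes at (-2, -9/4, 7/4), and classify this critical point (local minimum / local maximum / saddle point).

local minimum

∇h = (4p - 4q - 1, -4p + 8q + 4r + 3, 4q + 8r - 5); substituting (-2, -9/4, 7/4) gives ∇h = (0, 0, 0), so (-2, -9/4, 7/4) is indeed a critical point.
The Hessian is constant: H = [[4, -4, 0], [-4, 8, 4], [0, 4, 8]].
Leading principal minors: Δ₁ = 4, Δ₂ = 16, Δ₃ = 64.
All leading minors are positive, so H is positive definite: a local minimum.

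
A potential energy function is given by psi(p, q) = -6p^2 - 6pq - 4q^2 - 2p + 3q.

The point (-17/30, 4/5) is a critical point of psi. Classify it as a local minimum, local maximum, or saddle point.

local maximum

The Hessian of psi is constant: H = [[-12, -6], [-6, -8]].
det(H) = (-12)·(-8) − (-6)² = 60.
det(H) > 0 and tr(H) = -20 < 0, so H is negative definite and the point is a local maximum.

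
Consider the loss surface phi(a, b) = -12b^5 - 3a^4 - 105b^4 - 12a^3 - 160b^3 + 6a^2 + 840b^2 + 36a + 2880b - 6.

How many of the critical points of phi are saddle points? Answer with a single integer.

6

phi separates as a function of a plus a function of b, so ∇phi=0 decouples.
∂phi/∂a = -12(a - 1)(a + 1)(a + 3) = 0 at a ∈ {-3, -1, 1}; ∂phi/∂b = -60(b - 2)(b + 2)(b + 3)(b + 4) = 0 at b ∈ {-4, -3, -2, 2}.
The Hessian is diagonal: diag(phi_aa, phi_bb). Second derivatives: phi_aa(-3)=-96, phi_aa(-1)=48, phi_aa(1)=-96; phi_bb(-4)=720, phi_bb(-3)=-300, phi_bb(-2)=480, phi_bb(2)=-7200.
Saddle points occur where the two diagonal entries have opposite signs: (-3, -4), (-3, -2), (-1, -3), (-1, 2), (1, -4), (1, -2). Count: 6.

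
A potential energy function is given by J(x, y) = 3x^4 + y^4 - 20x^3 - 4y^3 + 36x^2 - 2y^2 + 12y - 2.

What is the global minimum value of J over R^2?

J(x,y) separates as P(x) + Q(y) − 2, so its minimum is min P + min Q − 2.
P'(x) = 12x(x - 3)(x - 2) vanishes at x ∈ {0, 2, 3}; Q'(y) = 4(y - 3)(y - 1)(y + 1) vanishes at y ∈ {-1, 1, 3}.
Local minima of P (where P''>0): P(0)=0, P(3)=27. Local minima of Q: Q(-1)=-9, Q(3)=-9.
So the global minimum of J is P(0) + Q(-1) − 2 = 0 − 9 − 2 = -11, attained at (0, -1).

-11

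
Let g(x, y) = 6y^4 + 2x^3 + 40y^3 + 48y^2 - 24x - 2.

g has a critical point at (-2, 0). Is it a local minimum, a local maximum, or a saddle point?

The mixed partial ∂²g/∂x∂y is 0, so the Hessian at any point is diag(g_xx, g_yy) = diag(12x, 24(3y^2 + 10y + 4)).
At (-2, 0): H = diag(-24, 96).
The eigenvalues have opposite signs, so H is indefinite: a saddle point.

saddle point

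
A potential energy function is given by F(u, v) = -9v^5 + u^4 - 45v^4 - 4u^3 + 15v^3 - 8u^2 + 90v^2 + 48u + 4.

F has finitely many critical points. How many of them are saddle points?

F separates as a function of u plus a function of v, so ∇F=0 decouples.
∂F/∂u = 4(u - 3)(u - 2)(u + 2) = 0 at u ∈ {-2, 2, 3}; ∂F/∂v = -45v(v - 1)(v + 1)(v + 4) = 0 at v ∈ {-4, -1, 0, 1}.
The Hessian is diagonal: diag(F_uu, F_vv). Second derivatives: F_uu(-2)=80, F_uu(2)=-16, F_uu(3)=20; F_vv(-4)=2700, F_vv(-1)=-270, F_vv(0)=180, F_vv(1)=-450.
Saddle points occur where the two diagonal entries have opposite signs: (-2, -1), (-2, 1), (2, -4), (2, 0), (3, -1), (3, 1). Count: 6.

6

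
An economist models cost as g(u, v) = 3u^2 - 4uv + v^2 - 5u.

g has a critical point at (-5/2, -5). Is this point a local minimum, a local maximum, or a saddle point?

The Hessian of g is constant: H = [[6, -4], [-4, 2]].
det(H) = 6·2 − (-4)² = -4.
Since det(H) < 0, H is indefinite and the critical point is a saddle point.

saddle point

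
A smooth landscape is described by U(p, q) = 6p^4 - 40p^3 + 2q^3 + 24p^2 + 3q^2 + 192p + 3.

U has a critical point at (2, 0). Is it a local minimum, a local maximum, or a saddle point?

The mixed partial ∂²U/∂p∂q is 0, so the Hessian at any point is diag(U_pp, U_qq) = diag(24(3p^2 - 10p + 2), 6(2q + 1)).
At (2, 0): H = diag(-144, 6).
The eigenvalues have opposite signs, so H is indefinite: a saddle point.

saddle point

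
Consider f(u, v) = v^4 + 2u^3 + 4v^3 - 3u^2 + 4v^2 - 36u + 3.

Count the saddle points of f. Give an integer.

f separates as a function of u plus a function of v, so ∇f=0 decouples.
∂f/∂u = 6(u - 3)(u + 2) = 0 at u ∈ {-2, 3}; ∂f/∂v = 4v(v + 1)(v + 2) = 0 at v ∈ {-2, -1, 0}.
The Hessian is diagonal: diag(f_uu, f_vv). Second derivatives: f_uu(-2)=-30, f_uu(3)=30; f_vv(-2)=8, f_vv(-1)=-4, f_vv(0)=8.
Saddle points occur where the two diagonal entries have opposite signs: (-2, -2), (-2, 0), (3, -1). Count: 3.

3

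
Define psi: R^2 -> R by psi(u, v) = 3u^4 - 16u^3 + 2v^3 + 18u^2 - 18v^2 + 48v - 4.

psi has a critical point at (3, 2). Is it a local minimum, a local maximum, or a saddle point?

The mixed partial ∂²psi/∂u∂v is 0, so the Hessian at any point is diag(psi_uu, psi_vv) = diag(12(3u^2 - 8u + 3), 12(v - 3)).
At (3, 2): H = diag(72, -12).
The eigenvalues have opposite signs, so H is indefinite: a saddle point.

saddle point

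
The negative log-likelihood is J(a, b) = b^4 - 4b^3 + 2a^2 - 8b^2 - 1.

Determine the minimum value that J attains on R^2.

-129

J(a,b) separates as P(a) + Q(b) − 1, so its minimum is min P + min Q − 1.
P'(a) = 4a vanishes at a ∈ {0}; Q'(b) = 4b(b - 4)(b + 1) vanishes at b ∈ {-1, 0, 4}.
Local minima of P (where P''>0): P(0)=0. Local minima of Q: Q(-1)=-3, Q(4)=-128.
So the global minimum of J is P(0) + Q(4) − 1 = 0 − 128 − 1 = -129, attained at (0, 4).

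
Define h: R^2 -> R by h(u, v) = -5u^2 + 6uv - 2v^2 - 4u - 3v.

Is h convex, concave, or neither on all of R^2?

concave

h is quadratic, so its Hessian is the constant matrix H = [[-10, 6], [6, -4]].
det(H) = 4, tr(H) = -14.
det(H) > 0 and tr(H) < 0, so H is negative definite everywhere: concave.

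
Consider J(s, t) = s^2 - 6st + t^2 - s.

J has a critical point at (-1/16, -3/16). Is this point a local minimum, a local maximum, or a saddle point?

saddle point

The Hessian of J is constant: H = [[2, -6], [-6, 2]].
det(H) = 2·2 − (-6)² = -32.
Since det(H) < 0, H is indefinite and the critical point is a saddle point.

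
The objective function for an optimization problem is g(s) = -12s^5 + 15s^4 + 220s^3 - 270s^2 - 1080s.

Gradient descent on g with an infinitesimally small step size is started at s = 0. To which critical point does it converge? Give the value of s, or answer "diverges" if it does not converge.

2

g'(s) = -60(s - 3)(s - 2)(s + 1)(s + 3), so g'(0) = -1080.
Gradient descent moves in the -g' direction, i.e. s is increasing.
The nearest critical point in that direction is s = 2, where g'' = 900 > 0 (a local minimum). The iterate converges there.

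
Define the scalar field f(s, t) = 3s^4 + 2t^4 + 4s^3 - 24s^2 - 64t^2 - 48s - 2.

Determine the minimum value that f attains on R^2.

-626

f(s,t) separates as P(s) + Q(t) − 2, so its minimum is min P + min Q − 2.
P'(s) = 12(s - 2)(s + 1)(s + 2) vanishes at s ∈ {-2, -1, 2}; Q'(t) = 8t(t - 4)(t + 4) vanishes at t ∈ {-4, 0, 4}.
Local minima of P (where P''>0): P(-2)=16, P(2)=-112. Local minima of Q: Q(-4)=-512, Q(4)=-512.
So the global minimum of f is P(2) + Q(-4) − 2 = -112 − 512 − 2 = -626, attained at (2, -4).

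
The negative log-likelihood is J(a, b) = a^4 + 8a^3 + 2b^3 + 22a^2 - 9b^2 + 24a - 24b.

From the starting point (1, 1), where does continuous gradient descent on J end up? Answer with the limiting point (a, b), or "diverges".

(-1, 4)

J is separable, so gradient descent decouples: a follows -∂J/∂a, b follows -∂J/∂b.
∂J/∂a = 4(a + 1)(a + 2)(a + 3); at a=1 this is 96, so a decreases.
∂J/∂b = 6(b - 4)(b + 1); at b=1 this is -36, so b increases.
a converges to its nearest critical value -1 (a local min of the a-part); b converges to 4. The iterate converges to (-1, 4).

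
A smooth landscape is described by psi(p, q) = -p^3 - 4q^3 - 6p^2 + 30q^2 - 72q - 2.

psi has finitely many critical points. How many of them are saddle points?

psi separates as a function of p plus a function of q, so ∇psi=0 decouples.
∂psi/∂p = -3p(p + 4) = 0 at p ∈ {-4, 0}; ∂psi/∂q = -12(q - 3)(q - 2) = 0 at q ∈ {2, 3}.
The Hessian is diagonal: diag(psi_pp, psi_qq). Second derivatives: psi_pp(-4)=12, psi_pp(0)=-12; psi_qq(2)=12, psi_qq(3)=-12.
Saddle points occur where the two diagonal entries have opposite signs: (-4, 3), (0, 2). Count: 2.

2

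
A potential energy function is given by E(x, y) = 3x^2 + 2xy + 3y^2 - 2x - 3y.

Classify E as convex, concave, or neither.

E is quadratic, so its Hessian is the constant matrix H = [[6, 2], [2, 6]].
det(H) = 32, tr(H) = 12.
det(H) > 0 and tr(H) > 0, so H is positive definite everywhere: convex.

convex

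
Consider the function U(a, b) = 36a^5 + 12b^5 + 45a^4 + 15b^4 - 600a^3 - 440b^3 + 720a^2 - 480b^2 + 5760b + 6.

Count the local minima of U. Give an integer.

4

U separates as a function of a plus a function of b, so ∇U=0 decouples.
∂U/∂a = 180a(a - 2)(a - 1)(a + 4) = 0 at a ∈ {-4, 0, 1, 2}; ∂U/∂b = 60(b - 4)(b - 2)(b + 3)(b + 4) = 0 at b ∈ {-4, -3, 2, 4}.
The Hessian is diagonal: diag(U_aa, U_bb). Second derivatives: U_aa(-4)=-21600, U_aa(0)=1440, U_aa(1)=-900, U_aa(2)=2160; U_bb(-4)=-2880, U_bb(-3)=2100, U_bb(2)=-3600, U_bb(4)=6720.
Local minima occur where both diagonal entries positive: (0, -3), (0, 4), (2, -3), (2, 4). Count: 4.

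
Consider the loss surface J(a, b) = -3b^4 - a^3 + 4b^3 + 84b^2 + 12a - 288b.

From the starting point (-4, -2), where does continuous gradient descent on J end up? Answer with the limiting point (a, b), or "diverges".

J is separable, so gradient descent decouples: a follows -∂J/∂a, b follows -∂J/∂b.
∂J/∂a = -3(a - 2)(a + 2); at a=-4 this is -36, so a increases.
∂J/∂b = -12(b - 3)(b - 2)(b + 4); at b=-2 this is -480, so b increases.
a converges to its nearest critical value -2 (a local min of the a-part); b converges to 2. The iterate converges to (-2, 2).

(-2, 2)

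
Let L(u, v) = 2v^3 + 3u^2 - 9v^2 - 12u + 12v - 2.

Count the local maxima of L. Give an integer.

L separates as a function of u plus a function of v, so ∇L=0 decouples.
∂L/∂u = 6(u - 2) = 0 at u ∈ {2}; ∂L/∂v = 6(v - 2)(v - 1) = 0 at v ∈ {1, 2}.
The Hessian is diagonal: diag(L_uu, L_vv). Second derivatives: L_uu(2)=6; L_vv(1)=-6, L_vv(2)=6.
Local maxima occur where both diagonal entries negative: none. Count: 0.

0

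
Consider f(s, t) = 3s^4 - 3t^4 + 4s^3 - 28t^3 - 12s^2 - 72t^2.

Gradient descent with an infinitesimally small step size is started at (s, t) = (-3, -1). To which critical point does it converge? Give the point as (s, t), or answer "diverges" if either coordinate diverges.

f is separable, so gradient descent decouples: s follows -∂f/∂s, t follows -∂f/∂t.
∂f/∂s = 12s(s - 1)(s + 2); at s=-3 this is -144, so s increases.
∂f/∂t = -12t(t + 3)(t + 4); at t=-1 this is 72, so t decreases.
s converges to its nearest critical value -2 (a local min of the s-part); t converges to -3. The iterate converges to (-2, -3).

(-2, -3)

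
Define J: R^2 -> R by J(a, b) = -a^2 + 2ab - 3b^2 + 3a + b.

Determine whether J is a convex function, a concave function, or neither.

J is quadratic, so its Hessian is the constant matrix H = [[-2, 2], [2, -6]].
det(H) = 8, tr(H) = -8.
det(H) > 0 and tr(H) < 0, so H is negative definite everywhere: concave.

concave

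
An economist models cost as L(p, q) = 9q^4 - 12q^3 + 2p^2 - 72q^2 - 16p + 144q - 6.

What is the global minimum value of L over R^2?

-374

L(p,q) separates as A(p) + B(q) − 6, so its minimum is min A + min B − 6.
A'(p) = 4p - 16 vanishes at p ∈ {4}; B'(q) = 36(q - 2)(q - 1)(q + 2) vanishes at q ∈ {-2, 1, 2}.
Local minima of A (where A''>0): A(4)=-32. Local minima of B: B(-2)=-336, B(2)=48.
So the global minimum of L is A(4) + B(-2) − 6 = -32 − 336 − 6 = -374, attained at (4, -2).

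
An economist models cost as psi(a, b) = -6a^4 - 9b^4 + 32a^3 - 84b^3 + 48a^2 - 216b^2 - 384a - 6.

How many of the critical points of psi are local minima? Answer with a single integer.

psi separates as a function of a plus a function of b, so ∇psi=0 decouples.
∂psi/∂a = -24(a - 4)(a - 2)(a + 2) = 0 at a ∈ {-2, 2, 4}; ∂psi/∂b = -36b(b + 3)(b + 4) = 0 at b ∈ {-4, -3, 0}.
The Hessian is diagonal: diag(psi_aa, psi_bb). Second derivatives: psi_aa(-2)=-576, psi_aa(2)=192, psi_aa(4)=-288; psi_bb(-4)=-144, psi_bb(-3)=108, psi_bb(0)=-432.
Local minima occur where both diagonal entries positive: (2, -3). Count: 1.

1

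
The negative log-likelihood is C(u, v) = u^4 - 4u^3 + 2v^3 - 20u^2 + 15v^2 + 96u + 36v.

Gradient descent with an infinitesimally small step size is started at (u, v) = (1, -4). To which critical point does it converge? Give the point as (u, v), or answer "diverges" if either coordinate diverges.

diverges

C is separable, so gradient descent decouples: u follows -∂C/∂u, v follows -∂C/∂v.
∂C/∂u = 4(u - 4)(u - 2)(u + 3); at u=1 this is 48, so u decreases.
∂C/∂v = 6(v + 2)(v + 3); at v=-4 this is 12, so v decreases.
The v-coordinate has no critical point in that direction and runs off to infinity.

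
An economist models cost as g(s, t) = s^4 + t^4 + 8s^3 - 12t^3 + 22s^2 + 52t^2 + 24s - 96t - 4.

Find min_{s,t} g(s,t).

g(s,t) separates as P(s) + Q(t) − 4, so its minimum is min P + min Q − 4.
P'(s) = 4(s + 1)(s + 2)(s + 3) vanishes at s ∈ {-3, -2, -1}; Q'(t) = 4(t - 4)(t - 3)(t - 2) vanishes at t ∈ {2, 3, 4}.
Local minima of P (where P''>0): P(-3)=-9, P(-1)=-9. Local minima of Q: Q(2)=-64, Q(4)=-64.
So the global minimum of g is P(-3) + Q(2) − 4 = -9 − 64 − 4 = -77, attained at (-3, 2).

-77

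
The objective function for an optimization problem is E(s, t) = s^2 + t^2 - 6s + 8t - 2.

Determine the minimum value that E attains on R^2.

E(s,t) separates as P(s) + Q(t) − 2, so its minimum is min P + min Q − 2.
P'(s) = 2s - 6 vanishes at s ∈ {3}; Q'(t) = 2(t + 4) vanishes at t ∈ {-4}.
Local minima of P (where P''>0): P(3)=-9. Local minima of Q: Q(-4)=-16.
So the global minimum of E is P(3) + Q(-4) − 2 = -9 − 16 − 2 = -27, attained at (3, -4).

-27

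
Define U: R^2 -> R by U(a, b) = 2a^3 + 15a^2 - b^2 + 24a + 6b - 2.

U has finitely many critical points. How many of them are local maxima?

1

U separates as a function of a plus a function of b, so ∇U=0 decouples.
∂U/∂a = 6(a + 1)(a + 4) = 0 at a ∈ {-4, -1}; ∂U/∂b = -2(b - 3) = 0 at b ∈ {3}.
The Hessian is diagonal: diag(U_aa, U_bb). Second derivatives: U_aa(-4)=-18, U_aa(-1)=18; U_bb(3)=-2.
Local maxima occur where both diagonal entries negative: (-4, 3). Count: 1.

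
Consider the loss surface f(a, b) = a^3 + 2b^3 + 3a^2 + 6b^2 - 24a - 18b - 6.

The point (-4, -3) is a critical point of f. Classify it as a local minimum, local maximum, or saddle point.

The mixed partial ∂²f/∂a∂b is 0, so the Hessian at any point is diag(f_aa, f_bb) = diag(6(a + 1), 12(b + 1)).
At (-4, -3): H = diag(-18, -24).
Both eigenvalues are negative, so H is negative definite: a local maximum.

local maximum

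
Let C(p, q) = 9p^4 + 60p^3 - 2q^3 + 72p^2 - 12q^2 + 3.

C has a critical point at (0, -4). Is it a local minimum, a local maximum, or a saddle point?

local minimum

The mixed partial ∂²C/∂p∂q is 0, so the Hessian at any point is diag(C_pp, C_qq) = diag(36(3p^2 + 10p + 4), -12(q + 2)).
At (0, -4): H = diag(144, 24).
Both eigenvalues are positive, so H is positive definite: a local minimum.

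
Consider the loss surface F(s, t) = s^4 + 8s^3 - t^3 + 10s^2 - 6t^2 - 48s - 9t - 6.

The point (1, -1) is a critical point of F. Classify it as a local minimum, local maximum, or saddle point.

saddle point

The mixed partial ∂²F/∂s∂t is 0, so the Hessian at any point is diag(F_ss, F_tt) = diag(4(3s^2 + 12s + 5), -6(t + 2)).
At (1, -1): H = diag(80, -6).
The eigenvalues have opposite signs, so H is indefinite: a saddle point.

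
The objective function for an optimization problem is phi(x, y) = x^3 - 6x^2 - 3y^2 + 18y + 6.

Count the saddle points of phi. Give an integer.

1

phi separates as a function of x plus a function of y, so ∇phi=0 decouples.
∂phi/∂x = 3x(x - 4) = 0 at x ∈ {0, 4}; ∂phi/∂y = -6(y - 3) = 0 at y ∈ {3}.
The Hessian is diagonal: diag(phi_xx, phi_yy). Second derivatives: phi_xx(0)=-12, phi_xx(4)=12; phi_yy(3)=-6.
Saddle points occur where the two diagonal entries have opposite signs: (4, 3). Count: 1.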